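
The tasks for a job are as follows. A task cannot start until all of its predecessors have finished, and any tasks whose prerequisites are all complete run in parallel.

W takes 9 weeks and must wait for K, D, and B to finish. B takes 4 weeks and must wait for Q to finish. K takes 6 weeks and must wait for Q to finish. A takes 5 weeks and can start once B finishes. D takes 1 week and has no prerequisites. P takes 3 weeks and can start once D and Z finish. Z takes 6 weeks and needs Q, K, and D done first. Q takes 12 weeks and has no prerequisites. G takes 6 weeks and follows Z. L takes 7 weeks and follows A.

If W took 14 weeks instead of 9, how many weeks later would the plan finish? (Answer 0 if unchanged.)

Critical path before the change: Q→K→Z→G = 12+6+6+6 = 30 giving 30 weeks.
W has 3 weeks of float (longest path through it is 27).
The binding chain switches to Q→K→W = 12+6+14 = 32; finish 32 weeks.
Change in finish: 32 − 30 = +2 weeks.

2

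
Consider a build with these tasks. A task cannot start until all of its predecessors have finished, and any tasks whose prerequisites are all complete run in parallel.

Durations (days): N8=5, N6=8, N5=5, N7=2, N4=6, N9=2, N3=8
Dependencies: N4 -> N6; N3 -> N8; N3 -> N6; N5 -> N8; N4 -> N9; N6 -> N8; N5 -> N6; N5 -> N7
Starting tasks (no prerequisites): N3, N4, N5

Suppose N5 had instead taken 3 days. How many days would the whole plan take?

Actual critical path: N3→N6→N8 = 8+8+5 = 21 ⇒ 21 days.
The longest path through N5 is only 18 days, so N5 has float 3.
No other chain overtakes it, so the finish is 21 days.

21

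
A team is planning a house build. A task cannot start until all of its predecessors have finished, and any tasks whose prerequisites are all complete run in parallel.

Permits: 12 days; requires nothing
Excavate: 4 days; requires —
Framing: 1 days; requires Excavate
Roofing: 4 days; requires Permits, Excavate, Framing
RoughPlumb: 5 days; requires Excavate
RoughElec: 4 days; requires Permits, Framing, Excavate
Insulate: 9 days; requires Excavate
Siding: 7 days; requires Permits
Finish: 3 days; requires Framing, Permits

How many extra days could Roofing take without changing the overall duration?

3

The longest chain is Permits→Siding = 12+7 = 19; overall finish 19 days.
Longest path through Roofing: 16 days (earliest finish 16, latest finish 19).
Slack of Roofing = 15 − 12 = 3 days.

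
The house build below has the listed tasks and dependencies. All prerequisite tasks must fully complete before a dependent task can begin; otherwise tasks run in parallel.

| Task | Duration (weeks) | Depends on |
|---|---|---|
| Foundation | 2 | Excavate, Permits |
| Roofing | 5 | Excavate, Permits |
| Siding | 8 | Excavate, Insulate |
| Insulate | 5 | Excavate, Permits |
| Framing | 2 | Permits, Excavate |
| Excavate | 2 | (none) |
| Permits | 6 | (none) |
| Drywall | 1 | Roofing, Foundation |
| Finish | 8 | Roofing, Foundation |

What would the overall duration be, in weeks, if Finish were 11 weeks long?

22

Critical path before the change: Permits→Roofing→Finish = 6+5+8 = 19 giving 19 weeks.
Finish lies on that path, so at 11 weeks the path becomes 22 weeks.
That remains the longest chain; total 22 weeks.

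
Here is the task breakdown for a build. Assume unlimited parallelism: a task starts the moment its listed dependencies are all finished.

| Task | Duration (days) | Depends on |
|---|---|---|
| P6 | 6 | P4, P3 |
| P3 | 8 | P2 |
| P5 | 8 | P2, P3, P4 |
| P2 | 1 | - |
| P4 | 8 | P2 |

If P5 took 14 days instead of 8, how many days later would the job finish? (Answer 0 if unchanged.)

6

Critical path before the change: P2→P3→P5 = 1+8+8 = 17 giving 17 days.
P5 lies on that path, so at 14 days the path becomes 23 days.
No other chain overtakes it, so the finish is 23 days.
Change in finish: 23 − 17 = +6 days.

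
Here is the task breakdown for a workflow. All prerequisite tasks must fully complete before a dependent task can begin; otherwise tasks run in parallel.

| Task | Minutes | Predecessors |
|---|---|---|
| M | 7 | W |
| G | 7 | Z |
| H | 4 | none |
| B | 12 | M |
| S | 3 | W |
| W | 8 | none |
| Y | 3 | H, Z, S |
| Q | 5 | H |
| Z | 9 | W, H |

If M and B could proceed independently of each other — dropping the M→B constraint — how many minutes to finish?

Before: longest chain W→M→B = 8+7+12 = 27, finish 27.
Without M→B, B's earliest start moves from 15 to 0.
After: W→Z→G = 8+9+7 = 24 → 24 minutes.

24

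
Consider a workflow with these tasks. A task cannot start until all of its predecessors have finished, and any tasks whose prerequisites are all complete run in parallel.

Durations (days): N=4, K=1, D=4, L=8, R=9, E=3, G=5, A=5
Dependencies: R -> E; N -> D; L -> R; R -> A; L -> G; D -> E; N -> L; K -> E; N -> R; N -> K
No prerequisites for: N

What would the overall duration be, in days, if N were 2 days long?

24

Baseline: N→L→R→A = 4+8+9+5 = 26 → 26 days.
N lies on that path, so at 2 days the path becomes 24 days.
The critical path is still N→L→R→A; finish is now 24 days.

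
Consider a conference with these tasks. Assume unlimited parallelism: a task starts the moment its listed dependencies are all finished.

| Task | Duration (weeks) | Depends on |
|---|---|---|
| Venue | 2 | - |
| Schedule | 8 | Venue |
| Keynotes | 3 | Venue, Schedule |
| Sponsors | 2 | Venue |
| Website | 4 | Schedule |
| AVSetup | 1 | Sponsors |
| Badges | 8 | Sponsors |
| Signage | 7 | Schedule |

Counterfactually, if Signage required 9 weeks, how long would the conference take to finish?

19

The binding path is Venue→Schedule→Signage = 2+8+7 = 17; finish at 17 weeks.
Signage is on the critical path; changing it to 9 makes that path 19 weeks.
No other chain overtakes it, so the finish is 19 weeks.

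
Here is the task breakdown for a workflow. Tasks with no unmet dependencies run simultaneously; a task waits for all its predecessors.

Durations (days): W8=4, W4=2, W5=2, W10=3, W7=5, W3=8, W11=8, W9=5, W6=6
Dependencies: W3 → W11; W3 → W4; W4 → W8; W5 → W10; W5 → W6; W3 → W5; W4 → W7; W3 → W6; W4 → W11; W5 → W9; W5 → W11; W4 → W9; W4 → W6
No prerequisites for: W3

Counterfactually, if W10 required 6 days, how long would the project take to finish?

As given, the longest chain is W3→W4→W11 = 8+2+8 = 18, so the finish is 18 days.
W10 is off the critical path — its longest chain is 13 days, giving 5 of slack.
That remains the longest chain; total 18 days.

18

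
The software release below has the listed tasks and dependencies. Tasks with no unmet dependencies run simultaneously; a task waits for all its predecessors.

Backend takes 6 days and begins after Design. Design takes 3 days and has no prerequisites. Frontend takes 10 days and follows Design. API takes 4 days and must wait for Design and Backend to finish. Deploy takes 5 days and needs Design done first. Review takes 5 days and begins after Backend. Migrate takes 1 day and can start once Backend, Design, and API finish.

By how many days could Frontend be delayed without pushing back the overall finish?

1

Design→Backend→API→Migrate = 3+6+4+1 = 14 sets the makespan at 14 days.
The longest chain containing Frontend totals 13 days.
Slack of Frontend = 4 − 3 = 1 day.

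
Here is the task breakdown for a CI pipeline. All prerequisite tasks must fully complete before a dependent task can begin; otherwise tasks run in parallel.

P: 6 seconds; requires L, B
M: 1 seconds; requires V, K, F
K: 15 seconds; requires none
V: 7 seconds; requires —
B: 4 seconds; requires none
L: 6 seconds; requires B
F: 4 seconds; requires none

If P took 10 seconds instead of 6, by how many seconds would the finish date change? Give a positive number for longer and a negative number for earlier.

Actual critical path: B→L→P = 4+6+6 = 16 ⇒ 16 seconds.
P lies on that path, so at 10 seconds the path becomes 20 seconds.
The critical path is still B→L→P; finish is now 20 seconds.
Change in finish: 20 − 16 = +4 seconds.

4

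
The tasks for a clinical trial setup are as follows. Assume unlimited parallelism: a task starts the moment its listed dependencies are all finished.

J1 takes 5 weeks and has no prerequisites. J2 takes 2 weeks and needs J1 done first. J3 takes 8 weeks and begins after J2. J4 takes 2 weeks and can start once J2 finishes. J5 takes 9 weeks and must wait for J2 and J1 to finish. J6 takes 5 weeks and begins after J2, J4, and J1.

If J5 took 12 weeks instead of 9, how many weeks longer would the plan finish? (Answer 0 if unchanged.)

As given, the longest chain is J1→J2→J5 = 5+2+9 = 16, so the finish is 16 weeks.
J5 is on the critical path; changing it to 12 makes that path 19 weeks.
That remains the longest chain; total 19 weeks.
Change in finish: 19 − 16 = +3 weeks.

3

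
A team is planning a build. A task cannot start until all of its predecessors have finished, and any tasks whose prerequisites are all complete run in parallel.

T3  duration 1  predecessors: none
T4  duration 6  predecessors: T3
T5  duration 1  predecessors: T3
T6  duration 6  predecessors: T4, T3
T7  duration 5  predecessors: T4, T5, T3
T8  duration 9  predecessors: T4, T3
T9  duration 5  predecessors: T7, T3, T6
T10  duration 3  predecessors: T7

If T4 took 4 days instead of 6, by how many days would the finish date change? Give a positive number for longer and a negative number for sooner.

Critical path before the change: T3→T4→T6→T9 = 1+6+6+5 = 18 giving 18 days.
T4 lies on that path, so at 4 days the path becomes 16 days.
That remains the longest chain; total 16 days.
Change in finish: 16 − 18 = -2 days.

-2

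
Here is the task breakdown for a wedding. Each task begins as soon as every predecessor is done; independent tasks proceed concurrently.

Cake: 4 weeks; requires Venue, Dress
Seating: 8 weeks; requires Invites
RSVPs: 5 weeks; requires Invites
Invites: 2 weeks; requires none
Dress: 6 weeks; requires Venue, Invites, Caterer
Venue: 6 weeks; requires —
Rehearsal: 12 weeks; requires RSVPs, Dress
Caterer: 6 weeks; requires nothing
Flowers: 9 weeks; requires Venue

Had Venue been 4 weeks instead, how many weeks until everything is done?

24

Critical path before the change: Venue→Dress→Rehearsal = 6+6+12 = 24 giving 24 weeks.
Venue is on the critical path; changing it to 4 makes that path 22 weeks.
Now Caterer→Dress→Rehearsal = 6+6+12 = 24 is longest, so the finish becomes 24 weeks.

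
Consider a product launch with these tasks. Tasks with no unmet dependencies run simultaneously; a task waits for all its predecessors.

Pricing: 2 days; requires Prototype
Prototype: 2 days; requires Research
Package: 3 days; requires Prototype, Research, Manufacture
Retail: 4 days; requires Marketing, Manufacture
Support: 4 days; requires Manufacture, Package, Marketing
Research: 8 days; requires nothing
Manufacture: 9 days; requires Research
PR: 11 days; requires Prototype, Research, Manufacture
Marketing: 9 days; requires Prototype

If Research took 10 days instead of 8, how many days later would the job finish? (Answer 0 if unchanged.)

2

Actual critical path: Research→Manufacture→PR = 8+9+11 = 28 ⇒ 28 days.
Research is on the critical path; changing it to 10 makes that path 30 days.
No other chain overtakes it, so the finish is 30 days.
Change in finish: 30 − 28 = +2 days.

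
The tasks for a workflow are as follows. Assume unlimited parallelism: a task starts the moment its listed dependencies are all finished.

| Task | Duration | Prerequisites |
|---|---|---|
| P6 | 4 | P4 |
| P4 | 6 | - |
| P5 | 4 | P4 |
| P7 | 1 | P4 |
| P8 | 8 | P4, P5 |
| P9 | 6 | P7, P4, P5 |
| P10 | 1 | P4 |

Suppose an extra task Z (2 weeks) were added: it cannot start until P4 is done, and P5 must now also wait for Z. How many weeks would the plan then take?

Originally the plan takes 18 weeks.
With Z inserted, P5 now waits for max(P4, Z).
New critical path: P4→Z→P5→P8 = 6+2+4+8 = 20 ⇒ 20 weeks.

20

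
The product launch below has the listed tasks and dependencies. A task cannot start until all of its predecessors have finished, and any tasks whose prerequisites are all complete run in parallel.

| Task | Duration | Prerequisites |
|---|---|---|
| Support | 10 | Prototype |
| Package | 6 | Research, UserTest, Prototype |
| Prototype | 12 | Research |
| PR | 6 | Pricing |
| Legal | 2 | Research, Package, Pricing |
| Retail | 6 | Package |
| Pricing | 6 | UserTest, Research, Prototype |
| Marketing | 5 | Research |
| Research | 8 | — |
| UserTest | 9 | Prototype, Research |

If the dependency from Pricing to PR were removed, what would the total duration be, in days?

41

With the dependency in place, Research→Prototype→UserTest→Package→Retail = 8+12+9+6+6 = 41 sets the finish at 41 days.
Without Pricing→PR, PR's earliest start moves from 35 to 0.
The longest chain is now Research→Prototype→UserTest→Package→Retail = 8+12+9+6+6 = 41, so the product launch takes 41 days.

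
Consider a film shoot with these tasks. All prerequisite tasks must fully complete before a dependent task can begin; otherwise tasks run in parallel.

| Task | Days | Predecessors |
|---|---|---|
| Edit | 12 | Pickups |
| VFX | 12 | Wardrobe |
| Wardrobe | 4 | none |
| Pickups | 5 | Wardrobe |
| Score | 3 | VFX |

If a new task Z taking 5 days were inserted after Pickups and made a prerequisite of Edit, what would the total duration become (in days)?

Originally the schedule takes 21 days.
With Z inserted, Edit now waits for max(Pickups, Z).
New critical path: Wardrobe→Pickups→Z→Edit = 4+5+5+12 = 26 ⇒ 26 days.

26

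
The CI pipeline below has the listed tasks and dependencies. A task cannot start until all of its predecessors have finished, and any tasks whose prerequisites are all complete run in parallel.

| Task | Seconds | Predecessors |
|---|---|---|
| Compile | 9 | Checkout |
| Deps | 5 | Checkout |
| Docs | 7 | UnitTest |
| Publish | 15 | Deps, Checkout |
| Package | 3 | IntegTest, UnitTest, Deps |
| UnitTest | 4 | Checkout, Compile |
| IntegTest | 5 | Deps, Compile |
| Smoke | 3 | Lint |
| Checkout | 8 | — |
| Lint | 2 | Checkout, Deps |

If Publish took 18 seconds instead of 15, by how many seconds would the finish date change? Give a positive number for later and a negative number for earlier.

The binding path is Checkout→Deps→Publish = 8+5+15 = 28; finish at 28 seconds.
Publish is on the critical path; changing it to 18 makes that path 31 seconds.
The critical path is still Checkout→Deps→Publish; finish is now 31 seconds.
Change in finish: 31 − 28 = +3 seconds.

3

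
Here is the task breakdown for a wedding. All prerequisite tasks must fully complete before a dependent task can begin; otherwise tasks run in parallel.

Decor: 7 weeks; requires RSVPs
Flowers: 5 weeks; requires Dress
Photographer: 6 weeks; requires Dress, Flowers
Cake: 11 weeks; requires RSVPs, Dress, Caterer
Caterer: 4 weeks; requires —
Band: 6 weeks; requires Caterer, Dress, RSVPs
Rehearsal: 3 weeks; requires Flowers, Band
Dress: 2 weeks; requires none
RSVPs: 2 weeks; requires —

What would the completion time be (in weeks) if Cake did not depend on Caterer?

13

Before: longest chain Caterer→Cake = 4+11 = 15, finish 15.
Without Caterer→Cake, Cake's earliest start moves from 4 to 2.
After: Caterer→Band→Rehearsal = 4+6+3 = 13 → 13 weeks.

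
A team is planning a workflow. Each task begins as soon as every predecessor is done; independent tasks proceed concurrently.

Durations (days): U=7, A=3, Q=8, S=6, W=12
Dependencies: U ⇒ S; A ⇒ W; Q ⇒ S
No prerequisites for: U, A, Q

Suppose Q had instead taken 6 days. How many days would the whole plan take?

Baseline: A→W = 3+12 = 15 → 15 days.
The longest path through Q is only 14 days, so Q has float 1.
No other chain overtakes it, so the finish is 15 days.

15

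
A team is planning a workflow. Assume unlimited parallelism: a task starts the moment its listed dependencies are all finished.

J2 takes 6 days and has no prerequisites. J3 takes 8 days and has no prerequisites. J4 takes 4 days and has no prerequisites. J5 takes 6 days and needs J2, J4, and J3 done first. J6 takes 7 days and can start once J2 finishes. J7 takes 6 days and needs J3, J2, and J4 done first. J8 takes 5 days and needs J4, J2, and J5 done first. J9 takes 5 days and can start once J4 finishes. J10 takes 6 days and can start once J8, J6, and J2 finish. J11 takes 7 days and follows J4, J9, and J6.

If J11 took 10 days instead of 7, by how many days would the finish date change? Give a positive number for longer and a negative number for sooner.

0

Actual critical path: J3→J5→J8→J10 = 8+6+5+6 = 25 ⇒ 25 days.
The longest path through J11 is only 20 days, so J11 has float 5.
The critical path is still J3→J5→J8→J10; finish is now 25 days.
Change in finish: 25 − 25 = +0 days.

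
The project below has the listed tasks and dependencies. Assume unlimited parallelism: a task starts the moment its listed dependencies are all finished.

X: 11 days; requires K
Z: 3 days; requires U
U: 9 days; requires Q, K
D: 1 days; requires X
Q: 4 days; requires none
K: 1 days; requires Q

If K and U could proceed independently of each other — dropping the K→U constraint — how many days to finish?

With the dependency in place, Q→K→X→D = 4+1+11+1 = 17 sets the finish at 17 days.
Without K→U, U's earliest start moves from 5 to 4.
The longest chain is now Q→K→X→D = 4+1+11+1 = 17, so the project takes 17 days.

17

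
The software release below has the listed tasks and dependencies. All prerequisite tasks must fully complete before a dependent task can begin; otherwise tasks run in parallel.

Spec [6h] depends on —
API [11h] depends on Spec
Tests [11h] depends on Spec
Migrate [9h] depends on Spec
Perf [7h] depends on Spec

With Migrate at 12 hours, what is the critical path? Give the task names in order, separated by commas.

Actual critical path: Spec→API = 6+11 = 17 ⇒ 17 hours.
Migrate has 2 hours of float (longest path through it is 15).
New critical path: Spec→Migrate = 6+12 = 18 ⇒ 18 hours.

Spec, Migrate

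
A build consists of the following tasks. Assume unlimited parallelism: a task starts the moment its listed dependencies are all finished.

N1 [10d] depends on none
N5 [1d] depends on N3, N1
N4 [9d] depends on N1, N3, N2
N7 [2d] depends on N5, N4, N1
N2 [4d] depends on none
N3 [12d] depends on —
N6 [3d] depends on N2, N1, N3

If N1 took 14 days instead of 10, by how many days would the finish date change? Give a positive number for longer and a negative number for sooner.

2

As given, the longest chain is N3→N4→N7 = 12+9+2 = 23, so the finish is 23 days.
N1 is off the critical path — its longest chain is 21 days, giving 2 of slack.
New critical path: N1→N4→N7 = 14+9+2 = 25 ⇒ 25 days.
Change in finish: 25 − 23 = +2 days.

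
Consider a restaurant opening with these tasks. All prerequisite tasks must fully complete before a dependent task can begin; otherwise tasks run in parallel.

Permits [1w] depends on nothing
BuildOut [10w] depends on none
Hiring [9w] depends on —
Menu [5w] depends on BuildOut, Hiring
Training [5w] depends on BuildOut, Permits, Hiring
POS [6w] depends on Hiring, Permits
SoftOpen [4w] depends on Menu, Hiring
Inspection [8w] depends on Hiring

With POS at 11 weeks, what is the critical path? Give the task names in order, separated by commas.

Hiring, POS

Critical path before the change: BuildOut→Menu→SoftOpen = 10+5+4 = 19 giving 19 weeks.
POS has 4 weeks of float (longest path through it is 15).
The binding chain switches to Hiring→POS = 9+11 = 20; finish 20 weeks.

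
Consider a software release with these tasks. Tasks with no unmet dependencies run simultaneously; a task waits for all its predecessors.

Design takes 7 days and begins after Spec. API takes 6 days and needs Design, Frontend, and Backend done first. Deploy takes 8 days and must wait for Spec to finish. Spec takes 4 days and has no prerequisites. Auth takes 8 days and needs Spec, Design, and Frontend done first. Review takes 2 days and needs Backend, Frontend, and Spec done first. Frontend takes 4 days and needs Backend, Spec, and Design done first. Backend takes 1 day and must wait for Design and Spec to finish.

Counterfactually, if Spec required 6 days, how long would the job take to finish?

26

As given, the longest chain is Spec→Design→Backend→Frontend→Auth = 4+7+1+4+8 = 24, so the finish is 24 days.
Since Spec is critical, the +2 change carries straight to that chain (now 26 days).
The critical path is still Spec→Design→Backend→Frontend→Auth; finish is now 26 days.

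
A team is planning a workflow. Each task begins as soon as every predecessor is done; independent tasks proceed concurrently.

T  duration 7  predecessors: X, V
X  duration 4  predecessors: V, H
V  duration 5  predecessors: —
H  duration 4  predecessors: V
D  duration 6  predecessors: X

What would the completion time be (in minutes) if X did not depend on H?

Before: longest chain V→H→X→T = 5+4+4+7 = 20, finish 20.
Without H→X, X's earliest start moves from 9 to 5.
The longest chain is now V→X→T = 5+4+7 = 16, so the workflow takes 16 minutes.

16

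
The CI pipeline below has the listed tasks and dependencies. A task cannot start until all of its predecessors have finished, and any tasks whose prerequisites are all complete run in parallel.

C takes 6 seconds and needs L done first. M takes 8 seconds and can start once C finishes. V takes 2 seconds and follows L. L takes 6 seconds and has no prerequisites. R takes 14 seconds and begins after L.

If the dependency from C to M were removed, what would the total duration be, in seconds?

20

Before: longest chain L→C→M = 6+6+8 = 20, finish 20.
Without C→M, M's earliest start moves from 12 to 0.
The longest chain is now L→R = 6+14 = 20, so the schedule takes 20 seconds.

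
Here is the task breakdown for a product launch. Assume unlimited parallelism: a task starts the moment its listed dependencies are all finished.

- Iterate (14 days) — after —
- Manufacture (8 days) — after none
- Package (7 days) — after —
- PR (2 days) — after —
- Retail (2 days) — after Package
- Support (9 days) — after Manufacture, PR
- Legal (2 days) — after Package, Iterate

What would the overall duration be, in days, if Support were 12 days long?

Baseline: Manufacture→Support = 8+9 = 17 → 17 days.
Support lies on that path, so at 12 days the path becomes 20 days.
No other chain overtakes it, so the finish is 20 days.

20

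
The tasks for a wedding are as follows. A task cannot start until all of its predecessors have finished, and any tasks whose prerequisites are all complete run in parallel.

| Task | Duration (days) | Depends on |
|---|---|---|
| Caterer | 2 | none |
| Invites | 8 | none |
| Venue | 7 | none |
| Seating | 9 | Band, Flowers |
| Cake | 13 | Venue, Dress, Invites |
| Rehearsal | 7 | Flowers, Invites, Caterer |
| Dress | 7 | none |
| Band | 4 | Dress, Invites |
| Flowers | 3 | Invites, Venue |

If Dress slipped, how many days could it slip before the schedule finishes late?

1

Invites→Cake = 8+13 = 21 sets the makespan at 21 days.
The longest chain containing Dress totals 20 days.
Slack of Dress = 1 − 0 = 1 day.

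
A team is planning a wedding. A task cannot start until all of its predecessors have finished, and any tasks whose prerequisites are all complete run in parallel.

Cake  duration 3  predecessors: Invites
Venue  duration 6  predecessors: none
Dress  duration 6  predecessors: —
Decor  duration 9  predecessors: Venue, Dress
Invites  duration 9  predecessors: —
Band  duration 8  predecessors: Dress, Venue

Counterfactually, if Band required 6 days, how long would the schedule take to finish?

Actual critical path: Venue→Decor = 6+9 = 15 ⇒ 15 days.
The longest path through Band is only 14 days, so Band has float 1.
That remains the longest chain; total 15 days.

15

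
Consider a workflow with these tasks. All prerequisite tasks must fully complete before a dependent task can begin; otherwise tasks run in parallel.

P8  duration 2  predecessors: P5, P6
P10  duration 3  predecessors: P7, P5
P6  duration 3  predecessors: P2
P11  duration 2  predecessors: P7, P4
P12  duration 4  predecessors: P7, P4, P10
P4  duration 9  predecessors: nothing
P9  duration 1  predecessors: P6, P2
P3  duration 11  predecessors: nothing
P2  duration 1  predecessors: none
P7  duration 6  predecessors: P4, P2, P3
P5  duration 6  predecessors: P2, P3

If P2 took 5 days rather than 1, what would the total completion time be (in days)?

24

As given, the longest chain is P3→P5→P10→P12 = 11+6+3+4 = 24, so the finish is 24 days.
P2 is off the critical path — its longest chain is 14 days, giving 10 of slack.
No other chain overtakes it, so the finish is 24 days.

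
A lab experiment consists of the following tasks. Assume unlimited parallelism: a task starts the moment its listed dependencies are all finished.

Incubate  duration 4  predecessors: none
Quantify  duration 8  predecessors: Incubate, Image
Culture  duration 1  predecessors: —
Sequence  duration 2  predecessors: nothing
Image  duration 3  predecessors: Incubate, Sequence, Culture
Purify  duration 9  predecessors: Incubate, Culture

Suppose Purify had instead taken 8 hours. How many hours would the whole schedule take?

As given, the longest chain is Incubate→Image→Quantify = 4+3+8 = 15, so the finish is 15 hours.
Purify is off the critical path — its longest chain is 13 hours, giving 2 of slack.
That remains the longest chain; total 15 hours.

15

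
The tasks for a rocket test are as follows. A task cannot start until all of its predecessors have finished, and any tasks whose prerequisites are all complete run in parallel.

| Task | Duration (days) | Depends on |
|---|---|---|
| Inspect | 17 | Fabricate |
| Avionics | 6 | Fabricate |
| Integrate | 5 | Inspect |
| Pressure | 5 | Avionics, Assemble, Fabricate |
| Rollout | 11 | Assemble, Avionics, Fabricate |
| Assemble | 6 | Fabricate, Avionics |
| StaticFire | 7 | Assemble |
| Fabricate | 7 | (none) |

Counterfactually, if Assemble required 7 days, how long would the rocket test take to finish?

31

Actual critical path: Fabricate→Avionics→Assemble→Rollout = 7+6+6+11 = 30 ⇒ 30 days.
Assemble lies on that path, so at 7 days the path becomes 31 days.
No other chain overtakes it, so the finish is 31 days.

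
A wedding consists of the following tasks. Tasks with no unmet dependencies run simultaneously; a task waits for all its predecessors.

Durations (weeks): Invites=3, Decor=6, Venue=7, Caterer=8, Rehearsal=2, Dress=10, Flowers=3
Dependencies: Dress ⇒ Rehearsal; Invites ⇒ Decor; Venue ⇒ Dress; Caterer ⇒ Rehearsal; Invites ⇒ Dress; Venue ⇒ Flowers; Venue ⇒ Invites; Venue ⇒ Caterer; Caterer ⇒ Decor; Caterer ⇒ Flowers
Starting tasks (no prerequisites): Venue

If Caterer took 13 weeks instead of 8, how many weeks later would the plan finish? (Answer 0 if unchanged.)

4

As given, the longest chain is Venue→Invites→Dress→Rehearsal = 7+3+10+2 = 22, so the finish is 22 weeks.
Caterer is off the critical path — its longest chain is 21 weeks, giving 1 of slack.
Now Venue→Caterer→Decor = 7+13+6 = 26 is longest, so the finish becomes 26 weeks.
Change in finish: 26 − 22 = +4 weeks.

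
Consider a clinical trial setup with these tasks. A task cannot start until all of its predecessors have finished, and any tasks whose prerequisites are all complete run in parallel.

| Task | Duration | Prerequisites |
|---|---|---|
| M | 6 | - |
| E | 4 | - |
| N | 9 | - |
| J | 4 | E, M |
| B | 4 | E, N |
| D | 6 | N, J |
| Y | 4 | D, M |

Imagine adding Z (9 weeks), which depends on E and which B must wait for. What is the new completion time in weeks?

20

Originally the clinical trial setup takes 20 weeks.
With Z inserted, B now waits for max(E, N, Z).
New critical path: M→J→D→Y = 6+4+6+4 = 20 ⇒ 20 weeks.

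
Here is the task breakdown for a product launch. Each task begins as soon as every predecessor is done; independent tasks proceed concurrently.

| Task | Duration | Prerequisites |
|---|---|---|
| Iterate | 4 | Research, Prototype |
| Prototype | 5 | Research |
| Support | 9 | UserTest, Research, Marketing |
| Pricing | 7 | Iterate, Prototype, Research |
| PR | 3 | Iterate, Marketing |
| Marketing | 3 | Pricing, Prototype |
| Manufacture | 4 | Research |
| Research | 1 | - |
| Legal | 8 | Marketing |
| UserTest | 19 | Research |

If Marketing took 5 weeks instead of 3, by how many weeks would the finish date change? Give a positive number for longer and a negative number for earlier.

2

Actual critical path: Research→Prototype→Iterate→Pricing→Marketing→Support = 1+5+4+7+3+9 = 29 ⇒ 29 weeks.
Marketing lies on that path, so at 5 weeks the path becomes 31 weeks.
No other chain overtakes it, so the finish is 31 weeks.
Change in finish: 31 − 29 = +2 weeks.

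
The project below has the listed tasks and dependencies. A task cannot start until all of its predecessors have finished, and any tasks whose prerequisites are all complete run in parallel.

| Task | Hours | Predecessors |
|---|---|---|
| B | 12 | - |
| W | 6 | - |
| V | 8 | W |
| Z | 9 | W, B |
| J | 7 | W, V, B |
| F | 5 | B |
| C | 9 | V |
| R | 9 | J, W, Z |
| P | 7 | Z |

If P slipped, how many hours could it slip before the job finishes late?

2

Critical path: B→Z→R = 12+9+9 = 30, so the finish is 30 hours.
Longest path through P: 28 hours (earliest finish 28, latest finish 30).
So P can slip 30 − 28 = 2 hours.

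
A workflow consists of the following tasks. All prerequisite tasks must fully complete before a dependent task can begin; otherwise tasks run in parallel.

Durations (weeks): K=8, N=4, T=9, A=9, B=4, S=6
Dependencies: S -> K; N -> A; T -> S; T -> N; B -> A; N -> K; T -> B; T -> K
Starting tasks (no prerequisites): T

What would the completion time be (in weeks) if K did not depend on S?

Original critical path: T→S→K = 9+6+8 = 23 ⇒ 23 weeks.
Without S→K, K's earliest start moves from 15 to 13.
After: T→B→A = 9+4+9 = 22 → 22 weeks.

22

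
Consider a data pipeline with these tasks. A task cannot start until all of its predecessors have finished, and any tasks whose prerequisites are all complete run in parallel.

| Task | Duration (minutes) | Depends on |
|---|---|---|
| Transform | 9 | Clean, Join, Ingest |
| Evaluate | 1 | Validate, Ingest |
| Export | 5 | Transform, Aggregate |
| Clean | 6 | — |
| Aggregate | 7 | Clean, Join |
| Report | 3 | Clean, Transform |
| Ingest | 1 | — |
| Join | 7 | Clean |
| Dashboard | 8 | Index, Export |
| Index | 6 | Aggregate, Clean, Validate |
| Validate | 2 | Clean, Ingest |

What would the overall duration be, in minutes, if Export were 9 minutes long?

Critical path before the change: Clean→Join→Transform→Export→Dashboard = 6+7+9+5+8 = 35 giving 35 minutes.
Since Export is critical, the +4 change carries straight to that chain (now 39 minutes).
No other chain overtakes it, so the finish is 39 minutes.

39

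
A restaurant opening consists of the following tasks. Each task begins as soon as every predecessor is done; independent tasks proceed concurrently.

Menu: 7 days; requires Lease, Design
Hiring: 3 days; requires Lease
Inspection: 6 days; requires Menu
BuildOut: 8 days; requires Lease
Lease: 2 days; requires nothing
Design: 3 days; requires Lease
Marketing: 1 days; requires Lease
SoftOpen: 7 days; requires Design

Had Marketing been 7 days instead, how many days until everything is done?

18

Actual critical path: Lease→Design→Menu→Inspection = 2+3+7+6 = 18 ⇒ 18 days.
Marketing has 15 days of float (longest path through it is 3).
The critical path is still Lease→Design→Menu→Inspection; finish is now 18 days.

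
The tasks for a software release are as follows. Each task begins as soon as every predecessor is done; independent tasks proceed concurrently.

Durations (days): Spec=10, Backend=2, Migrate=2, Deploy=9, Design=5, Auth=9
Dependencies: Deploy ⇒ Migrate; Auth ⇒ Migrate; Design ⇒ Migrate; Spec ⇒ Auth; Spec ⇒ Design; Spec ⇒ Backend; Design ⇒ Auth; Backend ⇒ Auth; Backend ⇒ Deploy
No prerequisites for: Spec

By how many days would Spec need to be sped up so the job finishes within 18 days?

Current finish: 26 days; target: 18.
Spec is on every critical path, so each day cut from Spec cuts the finish by one (this holds down to a finish of 17).
Need 26 − 18 = 8 days off Spec → Spec becomes 2 days, finish becomes 18.

8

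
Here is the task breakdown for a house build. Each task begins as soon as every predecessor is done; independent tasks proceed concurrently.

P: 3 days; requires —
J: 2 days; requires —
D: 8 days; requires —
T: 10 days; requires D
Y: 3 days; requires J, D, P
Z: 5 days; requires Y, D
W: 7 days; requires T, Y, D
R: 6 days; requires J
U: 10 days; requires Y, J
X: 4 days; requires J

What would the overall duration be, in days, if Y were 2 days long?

25

Critical path before the change: D→T→W = 8+10+7 = 25 giving 25 days.
Y is off the critical path — its longest chain is 21 days, giving 4 of slack.
The critical path is still D→T→W; finish is now 25 days.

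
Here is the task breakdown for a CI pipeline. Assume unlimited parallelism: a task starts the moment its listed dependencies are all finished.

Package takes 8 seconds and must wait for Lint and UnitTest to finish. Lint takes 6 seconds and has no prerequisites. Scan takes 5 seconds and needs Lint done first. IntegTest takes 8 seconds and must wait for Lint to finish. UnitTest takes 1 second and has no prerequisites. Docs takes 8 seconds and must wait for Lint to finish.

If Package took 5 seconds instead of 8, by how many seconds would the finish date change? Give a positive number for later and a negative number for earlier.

0

Baseline: Lint→Package = 6+8 = 14 → 14 seconds.
Package lies on that path, so at 5 seconds the path becomes 11 seconds.
The binding chain switches to Lint→IntegTest = 6+8 = 14; finish 14 seconds.
Change in finish: 14 − 14 = +0 seconds.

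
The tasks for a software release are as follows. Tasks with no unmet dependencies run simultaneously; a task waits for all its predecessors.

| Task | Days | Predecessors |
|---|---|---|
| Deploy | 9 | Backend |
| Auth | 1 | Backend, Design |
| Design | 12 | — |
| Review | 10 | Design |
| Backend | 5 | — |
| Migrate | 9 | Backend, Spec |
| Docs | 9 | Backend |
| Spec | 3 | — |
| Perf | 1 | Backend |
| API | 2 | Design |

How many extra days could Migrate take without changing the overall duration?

8

The longest chain is Design→Review = 12+10 = 22; overall finish 22 days.
Migrate finishes as early as 14 and must finish by 22.
Float = 22 − 14 = 8.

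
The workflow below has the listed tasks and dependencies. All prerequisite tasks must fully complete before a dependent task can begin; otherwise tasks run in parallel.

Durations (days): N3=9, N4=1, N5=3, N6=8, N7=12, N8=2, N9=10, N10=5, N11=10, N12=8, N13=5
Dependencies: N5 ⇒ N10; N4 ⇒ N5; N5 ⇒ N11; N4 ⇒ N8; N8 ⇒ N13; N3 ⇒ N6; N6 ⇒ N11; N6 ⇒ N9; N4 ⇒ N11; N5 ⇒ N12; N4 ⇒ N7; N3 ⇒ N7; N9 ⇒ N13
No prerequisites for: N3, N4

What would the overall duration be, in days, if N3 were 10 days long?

Critical path before the change: N3→N6→N9→N13 = 9+8+10+5 = 32 giving 32 days.
N3 lies on that path, so at 10 days the path becomes 33 days.
That remains the longest chain; total 33 days.

33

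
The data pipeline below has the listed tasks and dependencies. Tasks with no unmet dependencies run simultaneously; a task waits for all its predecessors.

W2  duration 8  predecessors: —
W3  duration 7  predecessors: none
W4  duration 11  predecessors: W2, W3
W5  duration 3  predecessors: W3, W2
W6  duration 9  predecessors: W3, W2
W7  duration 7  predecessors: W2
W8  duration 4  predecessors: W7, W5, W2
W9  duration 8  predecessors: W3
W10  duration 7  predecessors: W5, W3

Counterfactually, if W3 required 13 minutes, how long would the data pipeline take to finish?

24

Actual critical path: W2→W4 = 8+11 = 19 ⇒ 19 minutes.
The longest path through W3 is only 18 minutes, so W3 has float 1.
New critical path: W3→W4 = 13+11 = 24 ⇒ 24 minutes.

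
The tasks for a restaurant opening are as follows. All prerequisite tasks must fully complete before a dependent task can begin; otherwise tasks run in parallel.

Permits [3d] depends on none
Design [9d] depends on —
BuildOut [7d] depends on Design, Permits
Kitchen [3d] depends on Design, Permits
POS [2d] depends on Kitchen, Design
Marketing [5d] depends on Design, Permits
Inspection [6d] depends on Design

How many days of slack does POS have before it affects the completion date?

Critical path: Design→BuildOut = 9+7 = 16, so the finish is 16 days.
The longest chain containing POS totals 14 days.
Slack of POS = 14 − 12 = 2 days.

2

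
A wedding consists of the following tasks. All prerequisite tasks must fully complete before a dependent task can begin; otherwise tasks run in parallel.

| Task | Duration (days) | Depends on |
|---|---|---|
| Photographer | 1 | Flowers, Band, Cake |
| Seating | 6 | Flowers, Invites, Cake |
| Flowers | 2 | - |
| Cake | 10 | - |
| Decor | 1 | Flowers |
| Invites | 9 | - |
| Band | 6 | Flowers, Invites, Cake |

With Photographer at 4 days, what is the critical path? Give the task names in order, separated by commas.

Baseline: Cake→Band→Photographer = 10+6+1 = 17 → 17 days.
Photographer is on the critical path; changing it to 4 makes that path 20 days.
That remains the longest chain; total 20 days.

Cake, Band, Photographer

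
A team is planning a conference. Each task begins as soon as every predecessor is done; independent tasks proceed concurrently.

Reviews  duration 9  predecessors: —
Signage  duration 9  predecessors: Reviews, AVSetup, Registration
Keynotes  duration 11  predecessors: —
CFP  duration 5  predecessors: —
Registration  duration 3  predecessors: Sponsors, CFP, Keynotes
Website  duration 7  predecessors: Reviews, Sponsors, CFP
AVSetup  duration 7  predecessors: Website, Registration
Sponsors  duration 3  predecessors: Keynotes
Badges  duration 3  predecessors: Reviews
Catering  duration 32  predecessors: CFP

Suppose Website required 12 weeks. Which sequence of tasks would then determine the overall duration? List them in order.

Baseline: Keynotes→Sponsors→Website→AVSetup→Signage = 11+3+7+7+9 = 37 → 37 weeks.
Website lies on that path, so at 12 weeks the path becomes 42 weeks.
That remains the longest chain; total 42 weeks.

Keynotes, Sponsors, Website, AVSetup, Signage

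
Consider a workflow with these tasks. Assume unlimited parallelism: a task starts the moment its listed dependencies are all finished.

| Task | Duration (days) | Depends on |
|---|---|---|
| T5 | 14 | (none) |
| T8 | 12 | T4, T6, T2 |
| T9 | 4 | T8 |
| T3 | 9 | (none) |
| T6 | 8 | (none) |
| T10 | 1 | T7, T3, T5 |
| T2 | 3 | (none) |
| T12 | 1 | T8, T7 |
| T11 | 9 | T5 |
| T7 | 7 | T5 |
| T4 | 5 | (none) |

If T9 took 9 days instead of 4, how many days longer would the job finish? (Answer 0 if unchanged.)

5

Baseline: T6→T8→T9 = 8+12+4 = 24 → 24 days.
T9 is on the critical path; changing it to 9 makes that path 29 days.
The critical path is still T6→T8→T9; finish is now 29 days.
Change in finish: 29 − 24 = +5 days.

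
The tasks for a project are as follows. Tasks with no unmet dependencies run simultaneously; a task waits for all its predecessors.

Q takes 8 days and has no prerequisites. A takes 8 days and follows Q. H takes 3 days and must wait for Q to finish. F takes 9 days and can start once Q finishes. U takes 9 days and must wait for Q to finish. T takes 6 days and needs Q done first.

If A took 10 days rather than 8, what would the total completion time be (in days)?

Actual critical path: Q→U = 8+9 = 17 ⇒ 17 days.
A has 1 day of float (longest path through it is 16).
Now Q→A = 8+10 = 18 is longest, so the finish becomes 18 days.

18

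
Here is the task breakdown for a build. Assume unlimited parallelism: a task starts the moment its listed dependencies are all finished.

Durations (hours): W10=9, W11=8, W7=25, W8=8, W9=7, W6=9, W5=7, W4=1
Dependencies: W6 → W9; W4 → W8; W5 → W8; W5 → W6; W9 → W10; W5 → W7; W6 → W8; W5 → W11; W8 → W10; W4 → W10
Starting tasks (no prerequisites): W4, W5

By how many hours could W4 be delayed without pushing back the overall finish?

The longest chain is W5→W6→W8→W10 = 7+9+8+9 = 33; overall finish 33 hours.
The longest chain containing W4 totals 18 hours.
Slack of W4 = 15 − 0 = 15 hours.

15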